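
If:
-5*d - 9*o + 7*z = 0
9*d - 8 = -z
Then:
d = 8/9 - z/9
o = 68*z/81 - 40/81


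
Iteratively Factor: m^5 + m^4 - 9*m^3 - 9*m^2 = (m)*(m^4 + m^3 - 9*m^2 - 9*m) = m^2*(m^3 + m^2 - 9*m - 9) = m^2*(m + 3)*(m^2 - 2*m - 3) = m^2*(m + 1)*(m + 3)*(m - 3)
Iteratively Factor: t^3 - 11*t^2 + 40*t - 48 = (t - 4)*(t^2 - 7*t + 12) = (t - 4)^2*(t - 3)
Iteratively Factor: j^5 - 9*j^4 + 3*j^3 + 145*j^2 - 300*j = (j)*(j^4 - 9*j^3 + 3*j^2 + 145*j - 300) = j*(j - 3)*(j^3 - 6*j^2 - 15*j + 100) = j*(j - 5)*(j - 3)*(j^2 - j - 20) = j*(j - 5)*(j - 3)*(j + 4)*(j - 5)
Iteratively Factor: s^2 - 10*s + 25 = (s - 5)*(s - 5)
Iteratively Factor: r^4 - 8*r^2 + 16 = (r + 2)*(r^3 - 2*r^2 - 4*r + 8) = (r - 2)*(r + 2)*(r^2 - 4) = (r - 2)*(r + 2)^2*(r - 2)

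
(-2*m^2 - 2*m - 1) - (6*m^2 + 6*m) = -8*m^2 - 8*m - 1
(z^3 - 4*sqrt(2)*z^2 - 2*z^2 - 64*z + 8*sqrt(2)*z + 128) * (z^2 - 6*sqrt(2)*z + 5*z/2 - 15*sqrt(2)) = z^5 - 10*sqrt(2)*z^4 + z^4/2 - 21*z^3 - 5*sqrt(2)*z^3 - 8*z^2 + 434*sqrt(2)*z^2 + 80*z + 192*sqrt(2)*z - 1920*sqrt(2)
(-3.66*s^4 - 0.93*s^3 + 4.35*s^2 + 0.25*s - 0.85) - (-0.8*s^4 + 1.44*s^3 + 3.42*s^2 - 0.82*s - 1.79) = -2.86*s^4 - 2.37*s^3 + 0.93*s^2 + 1.07*s + 0.94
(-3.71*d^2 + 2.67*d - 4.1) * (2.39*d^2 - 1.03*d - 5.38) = -8.8669*d^4 + 10.2026*d^3 + 7.4107*d^2 - 10.1416*d + 22.058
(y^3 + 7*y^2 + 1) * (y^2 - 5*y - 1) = y^5 + 2*y^4 - 36*y^3 - 6*y^2 - 5*y - 1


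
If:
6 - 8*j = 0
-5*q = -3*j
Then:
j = 3/4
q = 9/20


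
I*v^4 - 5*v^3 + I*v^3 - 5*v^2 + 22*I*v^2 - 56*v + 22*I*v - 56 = (v - 4*I)*(v + 2*I)*(v + 7*I)*(I*v + I)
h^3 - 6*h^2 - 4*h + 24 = (h - 6)*(h - 2)*(h + 2)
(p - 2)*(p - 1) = p^2 - 3*p + 2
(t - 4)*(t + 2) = t^2 - 2*t - 8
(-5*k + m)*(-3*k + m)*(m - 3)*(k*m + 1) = 15*k^3*m^2 - 45*k^3*m - 8*k^2*m^3 + 24*k^2*m^2 + 15*k^2*m - 45*k^2 + k*m^4 - 3*k*m^3 - 8*k*m^2 + 24*k*m + m^3 - 3*m^2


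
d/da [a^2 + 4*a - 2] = 2*a + 4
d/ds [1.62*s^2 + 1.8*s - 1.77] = 3.24*s + 1.8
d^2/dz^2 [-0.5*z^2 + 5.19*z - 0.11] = -1.00000000000000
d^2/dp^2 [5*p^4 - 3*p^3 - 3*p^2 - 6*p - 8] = 60*p^2 - 18*p - 6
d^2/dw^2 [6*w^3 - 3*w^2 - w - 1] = 36*w - 6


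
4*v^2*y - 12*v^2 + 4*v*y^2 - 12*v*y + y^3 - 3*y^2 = (2*v + y)^2*(y - 3)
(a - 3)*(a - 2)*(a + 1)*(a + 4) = a^4 - 15*a^2 + 10*a + 24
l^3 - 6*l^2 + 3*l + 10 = (l - 5)*(l - 2)*(l + 1)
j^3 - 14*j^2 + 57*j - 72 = (j - 8)*(j - 3)^2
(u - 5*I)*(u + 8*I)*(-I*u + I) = -I*u^3 + 3*u^2 + I*u^2 - 3*u - 40*I*u + 40*I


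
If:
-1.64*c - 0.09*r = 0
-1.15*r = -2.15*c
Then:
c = 0.00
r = 0.00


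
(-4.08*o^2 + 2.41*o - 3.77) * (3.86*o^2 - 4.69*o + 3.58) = -15.7488*o^4 + 28.4378*o^3 - 40.4615*o^2 + 26.3091*o - 13.4966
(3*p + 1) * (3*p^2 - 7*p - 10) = 9*p^3 - 18*p^2 - 37*p - 10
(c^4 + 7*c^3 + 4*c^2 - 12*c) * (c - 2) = c^5 + 5*c^4 - 10*c^3 - 20*c^2 + 24*c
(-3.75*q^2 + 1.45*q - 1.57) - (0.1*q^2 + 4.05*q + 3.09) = -3.85*q^2 - 2.6*q - 4.66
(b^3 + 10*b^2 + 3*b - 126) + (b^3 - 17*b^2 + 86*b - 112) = 2*b^3 - 7*b^2 + 89*b - 238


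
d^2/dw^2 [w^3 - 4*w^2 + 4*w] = 6*w - 8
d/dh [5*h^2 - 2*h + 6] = 10*h - 2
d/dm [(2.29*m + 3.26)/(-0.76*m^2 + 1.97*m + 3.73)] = (1.7404*m^2 + 4.9552*m + 2.1195)/(0.5776*m^4 - 2.9944*m^3 - 1.7887*m^2 + 14.6962*m + 13.9129)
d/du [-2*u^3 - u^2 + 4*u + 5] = -6*u^2 - 2*u + 4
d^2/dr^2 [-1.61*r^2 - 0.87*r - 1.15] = -3.22000000000000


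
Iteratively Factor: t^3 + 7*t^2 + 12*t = (t)*(t^2 + 7*t + 12) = t*(t + 3)*(t + 4)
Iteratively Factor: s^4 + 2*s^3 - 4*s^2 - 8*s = (s + 2)*(s^3 - 4*s) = s*(s + 2)*(s^2 - 4) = s*(s - 2)*(s + 2)*(s + 2)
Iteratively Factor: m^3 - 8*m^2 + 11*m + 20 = (m + 1)*(m^2 - 9*m + 20) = (m - 5)*(m + 1)*(m - 4)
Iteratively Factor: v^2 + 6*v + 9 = (v + 3)*(v + 3)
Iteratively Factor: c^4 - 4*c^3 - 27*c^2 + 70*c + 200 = (c - 5)*(c^3 + c^2 - 22*c - 40) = (c - 5)^2*(c^2 + 6*c + 8) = (c - 5)^2*(c + 4)*(c + 2)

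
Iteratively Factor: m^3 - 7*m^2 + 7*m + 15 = (m - 3)*(m^2 - 4*m - 5) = (m - 5)*(m - 3)*(m + 1)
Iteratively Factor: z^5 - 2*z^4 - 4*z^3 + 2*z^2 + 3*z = (z)*(z^4 - 2*z^3 - 4*z^2 + 2*z + 3) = z*(z + 1)*(z^3 - 3*z^2 - z + 3) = z*(z - 3)*(z + 1)*(z^2 - 1) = z*(z - 3)*(z + 1)^2*(z - 1)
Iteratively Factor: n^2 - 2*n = (n)*(n - 2)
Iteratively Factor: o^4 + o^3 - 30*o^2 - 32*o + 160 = (o - 2)*(o^3 + 3*o^2 - 24*o - 80) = (o - 2)*(o + 4)*(o^2 - o - 20) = (o - 5)*(o - 2)*(o + 4)*(o + 4)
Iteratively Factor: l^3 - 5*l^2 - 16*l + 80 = (l - 4)*(l^2 - l - 20) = (l - 5)*(l - 4)*(l + 4)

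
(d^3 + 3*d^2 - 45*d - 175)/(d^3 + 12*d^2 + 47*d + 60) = (d^2 - 2*d - 35)/(d^2 + 7*d + 12)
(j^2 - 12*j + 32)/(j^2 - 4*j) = (j - 8)/j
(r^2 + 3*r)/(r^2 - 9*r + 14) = r*(r + 3)/(r^2 - 9*r + 14)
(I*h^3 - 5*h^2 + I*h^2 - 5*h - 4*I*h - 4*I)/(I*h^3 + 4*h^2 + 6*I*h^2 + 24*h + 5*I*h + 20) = (h^2 + 5*I*h - 4)/(h^2 + h*(5 - 4*I) - 20*I)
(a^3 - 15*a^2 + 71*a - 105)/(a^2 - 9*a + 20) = (a^2 - 10*a + 21)/(a - 4)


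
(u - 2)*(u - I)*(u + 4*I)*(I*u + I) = I*u^4 - 3*u^3 - I*u^3 + 3*u^2 + 2*I*u^2 + 6*u - 4*I*u - 8*I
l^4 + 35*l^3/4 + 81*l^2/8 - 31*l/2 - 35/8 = (l - 1)*(l + 1/4)*(l + 5/2)*(l + 7)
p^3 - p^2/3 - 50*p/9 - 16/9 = (p - 8/3)*(p + 1/3)*(p + 2)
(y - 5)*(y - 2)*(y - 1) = y^3 - 8*y^2 + 17*y - 10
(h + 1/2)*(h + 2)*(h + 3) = h^3 + 11*h^2/2 + 17*h/2 + 3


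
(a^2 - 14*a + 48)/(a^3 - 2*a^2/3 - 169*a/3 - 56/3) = 3*(a - 6)/(3*a^2 + 22*a + 7)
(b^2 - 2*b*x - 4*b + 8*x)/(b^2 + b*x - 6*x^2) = (b - 4)/(b + 3*x)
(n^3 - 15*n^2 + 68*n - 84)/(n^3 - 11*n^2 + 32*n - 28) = (n - 6)/(n - 2)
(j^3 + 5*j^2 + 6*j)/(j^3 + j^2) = (j^2 + 5*j + 6)/(j*(j + 1))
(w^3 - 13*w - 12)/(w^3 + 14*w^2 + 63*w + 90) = (w^2 - 3*w - 4)/(w^2 + 11*w + 30)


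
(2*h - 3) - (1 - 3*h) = 5*h - 4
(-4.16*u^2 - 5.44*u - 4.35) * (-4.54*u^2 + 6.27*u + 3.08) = 18.8864*u^4 - 1.3856*u^3 - 27.1726*u^2 - 44.0297*u - 13.398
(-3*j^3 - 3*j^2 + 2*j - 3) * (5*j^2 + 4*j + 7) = -15*j^5 - 27*j^4 - 23*j^3 - 28*j^2 + 2*j - 21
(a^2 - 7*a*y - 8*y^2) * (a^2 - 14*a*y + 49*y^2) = a^4 - 21*a^3*y + 139*a^2*y^2 - 231*a*y^3 - 392*y^4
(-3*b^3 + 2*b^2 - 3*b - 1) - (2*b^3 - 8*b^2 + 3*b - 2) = -5*b^3 + 10*b^2 - 6*b + 1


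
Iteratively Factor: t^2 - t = (t)*(t - 1)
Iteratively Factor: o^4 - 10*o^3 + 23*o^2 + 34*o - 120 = (o + 2)*(o^3 - 12*o^2 + 47*o - 60) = (o - 4)*(o + 2)*(o^2 - 8*o + 15) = (o - 5)*(o - 4)*(o + 2)*(o - 3)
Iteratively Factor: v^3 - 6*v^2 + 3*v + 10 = (v - 2)*(v^2 - 4*v - 5) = (v - 5)*(v - 2)*(v + 1)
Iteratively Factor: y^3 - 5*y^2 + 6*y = (y - 2)*(y^2 - 3*y) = (y - 3)*(y - 2)*(y)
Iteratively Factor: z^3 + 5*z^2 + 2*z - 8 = (z + 2)*(z^2 + 3*z - 4) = (z - 1)*(z + 2)*(z + 4)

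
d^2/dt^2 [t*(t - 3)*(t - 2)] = 6*t - 10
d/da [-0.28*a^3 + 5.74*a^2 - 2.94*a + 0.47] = -0.84*a^2 + 11.48*a - 2.94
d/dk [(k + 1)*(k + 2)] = 2*k + 3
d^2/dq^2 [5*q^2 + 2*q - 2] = 10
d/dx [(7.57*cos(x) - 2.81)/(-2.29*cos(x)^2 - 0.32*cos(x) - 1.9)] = (-17.3353*cos(x)^2 + 12.8698*cos(x) + 15.2822)*sin(x)/(5.2441*cos(x)^4 + 1.4656*cos(x)^3 + 8.8044*cos(x)^2 + 1.216*cos(x) + 3.61)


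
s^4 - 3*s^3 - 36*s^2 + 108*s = s*(s - 6)*(s - 3)*(s + 6)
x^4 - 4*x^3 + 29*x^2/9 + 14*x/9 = x*(x - 7/3)*(x - 2)*(x + 1/3)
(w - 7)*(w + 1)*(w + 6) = w^3 - 43*w - 42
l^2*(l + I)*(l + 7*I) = l^4 + 8*I*l^3 - 7*l^2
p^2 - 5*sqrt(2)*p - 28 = (p - 7*sqrt(2))*(p + 2*sqrt(2))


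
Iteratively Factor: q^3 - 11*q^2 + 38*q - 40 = (q - 5)*(q^2 - 6*q + 8) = (q - 5)*(q - 2)*(q - 4)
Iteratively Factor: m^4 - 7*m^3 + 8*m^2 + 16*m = (m + 1)*(m^3 - 8*m^2 + 16*m) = (m - 4)*(m + 1)*(m^2 - 4*m) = m*(m - 4)*(m + 1)*(m - 4)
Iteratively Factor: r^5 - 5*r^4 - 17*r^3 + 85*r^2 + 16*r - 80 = (r + 1)*(r^4 - 6*r^3 - 11*r^2 + 96*r - 80) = (r - 5)*(r + 1)*(r^3 - r^2 - 16*r + 16) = (r - 5)*(r - 1)*(r + 1)*(r^2 - 16) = (r - 5)*(r - 1)*(r + 1)*(r + 4)*(r - 4)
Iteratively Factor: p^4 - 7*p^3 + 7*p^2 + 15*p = (p - 3)*(p^3 - 4*p^2 - 5*p) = p*(p - 3)*(p^2 - 4*p - 5) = p*(p - 3)*(p + 1)*(p - 5)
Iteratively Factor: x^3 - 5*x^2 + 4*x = (x - 1)*(x^2 - 4*x) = (x - 4)*(x - 1)*(x)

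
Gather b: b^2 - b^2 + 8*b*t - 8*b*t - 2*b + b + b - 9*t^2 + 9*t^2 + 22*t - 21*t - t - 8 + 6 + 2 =0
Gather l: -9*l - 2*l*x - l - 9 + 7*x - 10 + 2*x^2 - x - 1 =l*(-2*x - 10) + 2*x^2 + 6*x - 20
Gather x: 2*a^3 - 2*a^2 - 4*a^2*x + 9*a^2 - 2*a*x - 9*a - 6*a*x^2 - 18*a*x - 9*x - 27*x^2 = 2*a^3 + 7*a^2 - 9*a + x^2*(-6*a - 27) + x*(-4*a^2 - 20*a - 9)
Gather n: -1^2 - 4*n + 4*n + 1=0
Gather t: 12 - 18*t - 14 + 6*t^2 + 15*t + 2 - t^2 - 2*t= 5*t^2 - 5*t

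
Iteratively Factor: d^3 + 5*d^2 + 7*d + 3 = (d + 3)*(d^2 + 2*d + 1) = (d + 1)*(d + 3)*(d + 1)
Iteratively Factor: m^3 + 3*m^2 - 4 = (m + 2)*(m^2 + m - 2) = (m + 2)^2*(m - 1)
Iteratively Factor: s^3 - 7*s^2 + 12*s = (s)*(s^2 - 7*s + 12) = s*(s - 4)*(s - 3)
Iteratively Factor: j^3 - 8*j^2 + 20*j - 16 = (j - 2)*(j^2 - 6*j + 8) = (j - 4)*(j - 2)*(j - 2)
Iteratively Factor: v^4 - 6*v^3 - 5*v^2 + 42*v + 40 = (v + 1)*(v^3 - 7*v^2 + 2*v + 40) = (v - 5)*(v + 1)*(v^2 - 2*v - 8) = (v - 5)*(v + 1)*(v + 2)*(v - 4)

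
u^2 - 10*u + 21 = (u - 7)*(u - 3)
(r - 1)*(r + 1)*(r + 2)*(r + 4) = r^4 + 6*r^3 + 7*r^2 - 6*r - 8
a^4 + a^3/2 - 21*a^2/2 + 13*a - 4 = (a - 2)*(a - 1)*(a - 1/2)*(a + 4)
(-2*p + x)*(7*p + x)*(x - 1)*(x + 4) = -14*p^2*x^2 - 42*p^2*x + 56*p^2 + 5*p*x^3 + 15*p*x^2 - 20*p*x + x^4 + 3*x^3 - 4*x^2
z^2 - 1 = (z - 1)*(z + 1)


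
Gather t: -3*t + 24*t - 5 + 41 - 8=21*t + 28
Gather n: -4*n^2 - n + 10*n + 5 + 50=-4*n^2 + 9*n + 55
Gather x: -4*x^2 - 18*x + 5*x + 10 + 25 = -4*x^2 - 13*x + 35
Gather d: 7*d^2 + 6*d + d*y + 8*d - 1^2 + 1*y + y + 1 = 7*d^2 + d*(y + 14) + 2*y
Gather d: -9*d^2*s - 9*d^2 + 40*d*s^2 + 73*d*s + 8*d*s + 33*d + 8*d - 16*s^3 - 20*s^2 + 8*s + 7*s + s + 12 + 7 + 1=d^2*(-9*s - 9) + d*(40*s^2 + 81*s + 41) - 16*s^3 - 20*s^2 + 16*s + 20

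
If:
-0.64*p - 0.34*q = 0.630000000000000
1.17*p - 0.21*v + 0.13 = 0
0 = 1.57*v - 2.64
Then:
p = 0.19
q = -2.21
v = 1.68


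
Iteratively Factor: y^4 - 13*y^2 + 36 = (y + 3)*(y^3 - 3*y^2 - 4*y + 12) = (y - 2)*(y + 3)*(y^2 - y - 6) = (y - 2)*(y + 2)*(y + 3)*(y - 3)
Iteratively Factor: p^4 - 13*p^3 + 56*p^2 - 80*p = (p)*(p^3 - 13*p^2 + 56*p - 80) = p*(p - 5)*(p^2 - 8*p + 16) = p*(p - 5)*(p - 4)*(p - 4)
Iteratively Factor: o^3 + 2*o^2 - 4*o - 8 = (o + 2)*(o^2 - 4) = (o - 2)*(o + 2)*(o + 2)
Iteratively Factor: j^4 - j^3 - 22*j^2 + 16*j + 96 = (j + 4)*(j^3 - 5*j^2 - 2*j + 24) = (j + 2)*(j + 4)*(j^2 - 7*j + 12) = (j - 3)*(j + 2)*(j + 4)*(j - 4)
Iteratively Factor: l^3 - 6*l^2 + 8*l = (l - 2)*(l^2 - 4*l) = l*(l - 2)*(l - 4)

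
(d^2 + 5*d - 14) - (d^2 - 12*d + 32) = 17*d - 46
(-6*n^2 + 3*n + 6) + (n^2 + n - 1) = -5*n^2 + 4*n + 5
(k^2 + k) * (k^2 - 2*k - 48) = k^4 - k^3 - 50*k^2 - 48*k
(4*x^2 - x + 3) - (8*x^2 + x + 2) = -4*x^2 - 2*x + 1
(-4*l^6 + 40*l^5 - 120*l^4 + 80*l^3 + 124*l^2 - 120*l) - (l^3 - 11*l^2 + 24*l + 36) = -4*l^6 + 40*l^5 - 120*l^4 + 79*l^3 + 135*l^2 - 144*l - 36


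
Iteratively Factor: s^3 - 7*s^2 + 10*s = (s)*(s^2 - 7*s + 10) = s*(s - 5)*(s - 2)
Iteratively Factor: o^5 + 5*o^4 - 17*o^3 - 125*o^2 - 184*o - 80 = (o + 4)*(o^4 + o^3 - 21*o^2 - 41*o - 20) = (o - 5)*(o + 4)*(o^3 + 6*o^2 + 9*o + 4) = (o - 5)*(o + 1)*(o + 4)*(o^2 + 5*o + 4) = (o - 5)*(o + 1)^2*(o + 4)*(o + 4)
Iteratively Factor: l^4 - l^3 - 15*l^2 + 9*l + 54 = (l + 2)*(l^3 - 3*l^2 - 9*l + 27) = (l - 3)*(l + 2)*(l^2 - 9) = (l - 3)^2*(l + 2)*(l + 3)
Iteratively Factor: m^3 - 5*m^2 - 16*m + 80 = (m + 4)*(m^2 - 9*m + 20) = (m - 4)*(m + 4)*(m - 5)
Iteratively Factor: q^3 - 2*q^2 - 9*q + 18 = (q - 2)*(q^2 - 9) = (q - 3)*(q - 2)*(q + 3)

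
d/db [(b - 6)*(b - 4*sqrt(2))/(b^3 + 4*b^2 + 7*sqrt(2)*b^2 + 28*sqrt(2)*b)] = (2*b*(b - 3 - 2*sqrt(2))*(b^2 + 4*b + 7*sqrt(2)*b + 28*sqrt(2)) - (b - 6)*(b - 4*sqrt(2))*(3*b^2 + 8*b + 14*sqrt(2)*b + 28*sqrt(2)))/(b^2*(b^2 + 4*b + 7*sqrt(2)*b + 28*sqrt(2))^2)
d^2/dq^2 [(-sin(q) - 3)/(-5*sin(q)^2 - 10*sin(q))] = (-sin(q)^2 - 10*sin(q) - 16 + 6/sin(q) + 36/sin(q)^2 + 24/sin(q)^3)/(5*(sin(q) + 2)^3)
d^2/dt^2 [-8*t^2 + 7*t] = -16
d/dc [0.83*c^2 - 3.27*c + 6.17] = 1.66*c - 3.27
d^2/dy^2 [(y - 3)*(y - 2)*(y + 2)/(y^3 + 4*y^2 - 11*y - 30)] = -14/(y^3 + 15*y^2 + 75*y + 125)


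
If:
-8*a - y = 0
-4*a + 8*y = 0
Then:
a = 0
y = 0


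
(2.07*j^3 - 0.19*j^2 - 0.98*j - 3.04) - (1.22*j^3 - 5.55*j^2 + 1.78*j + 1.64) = 0.85*j^3 + 5.36*j^2 - 2.76*j - 4.68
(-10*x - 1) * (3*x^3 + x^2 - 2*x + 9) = -30*x^4 - 13*x^3 + 19*x^2 - 88*x - 9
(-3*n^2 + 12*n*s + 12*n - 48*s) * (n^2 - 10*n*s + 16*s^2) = -3*n^4 + 42*n^3*s + 12*n^3 - 168*n^2*s^2 - 168*n^2*s + 192*n*s^3 + 672*n*s^2 - 768*s^3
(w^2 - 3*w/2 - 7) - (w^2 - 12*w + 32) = 21*w/2 - 39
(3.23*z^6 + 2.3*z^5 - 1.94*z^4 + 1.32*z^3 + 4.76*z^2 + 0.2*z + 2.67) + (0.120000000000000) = 3.23*z^6 + 2.3*z^5 - 1.94*z^4 + 1.32*z^3 + 4.76*z^2 + 0.2*z + 2.79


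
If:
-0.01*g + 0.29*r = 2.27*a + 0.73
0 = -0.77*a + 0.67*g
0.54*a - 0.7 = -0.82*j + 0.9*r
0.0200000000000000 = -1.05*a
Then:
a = -0.02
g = -0.02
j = 3.46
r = 2.37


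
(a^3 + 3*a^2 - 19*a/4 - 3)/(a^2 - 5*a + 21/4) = (2*a^2 + 9*a + 4)/(2*a - 7)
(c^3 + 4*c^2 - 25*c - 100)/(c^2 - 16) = (c^2 - 25)/(c - 4)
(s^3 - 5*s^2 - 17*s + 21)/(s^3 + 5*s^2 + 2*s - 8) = (s^2 - 4*s - 21)/(s^2 + 6*s + 8)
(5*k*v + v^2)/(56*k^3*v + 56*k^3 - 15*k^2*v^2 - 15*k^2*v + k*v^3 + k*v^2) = v*(5*k + v)/(k*(56*k^2*v + 56*k^2 - 15*k*v^2 - 15*k*v + v^3 + v^2))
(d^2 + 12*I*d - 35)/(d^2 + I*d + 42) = (d + 5*I)/(d - 6*I)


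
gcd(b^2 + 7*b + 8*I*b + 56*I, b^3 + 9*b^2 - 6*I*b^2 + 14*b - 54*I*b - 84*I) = b + 7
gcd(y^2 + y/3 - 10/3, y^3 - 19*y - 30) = y + 2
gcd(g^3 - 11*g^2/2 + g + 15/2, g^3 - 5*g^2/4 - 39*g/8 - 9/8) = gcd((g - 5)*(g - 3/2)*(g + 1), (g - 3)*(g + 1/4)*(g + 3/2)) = 1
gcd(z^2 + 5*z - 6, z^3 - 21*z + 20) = z - 1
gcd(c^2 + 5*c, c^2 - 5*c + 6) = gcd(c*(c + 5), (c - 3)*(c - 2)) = 1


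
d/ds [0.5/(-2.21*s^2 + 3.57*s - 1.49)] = (2.21*s - 1.785)/(2.21*s^2 - 3.57*s + 1.49)^2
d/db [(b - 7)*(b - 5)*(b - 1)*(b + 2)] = 4*b^3 - 33*b^2 + 42*b + 59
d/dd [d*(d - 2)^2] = (d - 2)*(3*d - 2)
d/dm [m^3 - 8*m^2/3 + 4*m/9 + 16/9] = 3*m^2 - 16*m/3 + 4/9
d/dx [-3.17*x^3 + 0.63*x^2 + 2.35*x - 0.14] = -9.51*x^2 + 1.26*x + 2.35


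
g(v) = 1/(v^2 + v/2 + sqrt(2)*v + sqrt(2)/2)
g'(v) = (-2*v - sqrt(2) - 1/2)/(v^2 + v/2 + sqrt(2)*v + sqrt(2)/2)^2 = 2*(-4*v - 2*sqrt(2) - 1)/(2*v^2 + v + 2*sqrt(2)*v + sqrt(2))^2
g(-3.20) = 0.21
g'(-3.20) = 0.19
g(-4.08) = 0.10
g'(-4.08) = 0.07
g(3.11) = 0.06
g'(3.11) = -0.03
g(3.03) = 0.06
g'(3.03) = -0.03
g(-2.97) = 0.26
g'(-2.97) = 0.27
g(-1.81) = 1.93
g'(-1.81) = 6.35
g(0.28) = 0.76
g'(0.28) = -1.42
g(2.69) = 0.08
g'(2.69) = -0.04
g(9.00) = 0.01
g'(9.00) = 0.00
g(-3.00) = 0.25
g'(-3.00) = 0.26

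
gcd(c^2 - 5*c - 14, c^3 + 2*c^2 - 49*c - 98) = c^2 - 5*c - 14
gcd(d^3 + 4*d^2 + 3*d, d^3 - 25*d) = d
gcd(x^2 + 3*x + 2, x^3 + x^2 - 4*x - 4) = x^2 + 3*x + 2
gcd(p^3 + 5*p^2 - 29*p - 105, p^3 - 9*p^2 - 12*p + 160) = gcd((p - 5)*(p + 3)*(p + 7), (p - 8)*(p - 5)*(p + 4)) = p - 5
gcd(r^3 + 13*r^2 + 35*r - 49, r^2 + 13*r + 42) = r + 7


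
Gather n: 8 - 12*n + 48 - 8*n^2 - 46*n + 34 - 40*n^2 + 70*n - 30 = -48*n^2 + 12*n + 60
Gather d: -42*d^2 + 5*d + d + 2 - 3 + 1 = -42*d^2 + 6*d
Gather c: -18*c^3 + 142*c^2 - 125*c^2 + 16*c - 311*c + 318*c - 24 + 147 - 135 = -18*c^3 + 17*c^2 + 23*c - 12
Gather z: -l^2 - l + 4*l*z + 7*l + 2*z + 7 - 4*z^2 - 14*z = -l^2 + 6*l - 4*z^2 + z*(4*l - 12) + 7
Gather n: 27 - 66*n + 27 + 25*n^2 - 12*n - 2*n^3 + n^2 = -2*n^3 + 26*n^2 - 78*n + 54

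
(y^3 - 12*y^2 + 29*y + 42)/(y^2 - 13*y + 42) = y + 1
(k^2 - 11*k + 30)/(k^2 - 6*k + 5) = (k - 6)/(k - 1)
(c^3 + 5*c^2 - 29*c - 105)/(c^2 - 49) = (c^2 - 2*c - 15)/(c - 7)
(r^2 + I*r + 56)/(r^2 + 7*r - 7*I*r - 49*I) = (r + 8*I)/(r + 7)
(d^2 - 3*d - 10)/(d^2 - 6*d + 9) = (d^2 - 3*d - 10)/(d^2 - 6*d + 9)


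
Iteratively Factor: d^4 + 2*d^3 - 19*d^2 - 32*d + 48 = (d + 4)*(d^3 - 2*d^2 - 11*d + 12) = (d - 1)*(d + 4)*(d^2 - d - 12) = (d - 4)*(d - 1)*(d + 4)*(d + 3)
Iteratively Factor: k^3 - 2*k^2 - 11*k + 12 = (k + 3)*(k^2 - 5*k + 4) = (k - 1)*(k + 3)*(k - 4)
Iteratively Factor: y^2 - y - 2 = (y + 1)*(y - 2)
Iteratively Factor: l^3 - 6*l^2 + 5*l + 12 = (l - 4)*(l^2 - 2*l - 3) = (l - 4)*(l + 1)*(l - 3)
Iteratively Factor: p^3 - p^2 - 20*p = (p + 4)*(p^2 - 5*p) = p*(p + 4)*(p - 5)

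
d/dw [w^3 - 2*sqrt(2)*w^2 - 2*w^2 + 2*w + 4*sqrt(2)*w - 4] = 3*w^2 - 4*sqrt(2)*w - 4*w + 2 + 4*sqrt(2)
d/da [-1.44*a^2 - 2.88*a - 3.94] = -2.88*a - 2.88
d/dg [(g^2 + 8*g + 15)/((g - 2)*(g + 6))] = 2*(-2*g^2 - 27*g - 78)/(g^4 + 8*g^3 - 8*g^2 - 96*g + 144)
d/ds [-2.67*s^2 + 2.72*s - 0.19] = 2.72 - 5.34*s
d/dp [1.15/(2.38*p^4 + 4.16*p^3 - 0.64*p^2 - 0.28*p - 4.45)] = (-10.948*p^3 - 14.352*p^2 + 1.472*p + 0.322)/(-2.38*p^4 - 4.16*p^3 + 0.64*p^2 + 0.28*p + 4.45)^2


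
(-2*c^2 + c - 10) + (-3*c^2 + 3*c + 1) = -5*c^2 + 4*c - 9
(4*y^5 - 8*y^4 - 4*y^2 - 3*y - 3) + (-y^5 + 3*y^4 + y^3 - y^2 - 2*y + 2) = 3*y^5 - 5*y^4 + y^3 - 5*y^2 - 5*y - 1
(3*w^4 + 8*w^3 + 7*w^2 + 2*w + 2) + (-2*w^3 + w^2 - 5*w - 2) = 3*w^4 + 6*w^3 + 8*w^2 - 3*w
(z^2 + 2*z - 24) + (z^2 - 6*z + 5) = 2*z^2 - 4*z - 19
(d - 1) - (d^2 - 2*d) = -d^2 + 3*d - 1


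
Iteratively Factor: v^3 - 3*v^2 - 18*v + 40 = (v + 4)*(v^2 - 7*v + 10) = (v - 2)*(v + 4)*(v - 5)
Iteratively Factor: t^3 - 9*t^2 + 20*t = (t)*(t^2 - 9*t + 20) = t*(t - 4)*(t - 5)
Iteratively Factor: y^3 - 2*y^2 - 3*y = (y - 3)*(y^2 + y) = (y - 3)*(y + 1)*(y)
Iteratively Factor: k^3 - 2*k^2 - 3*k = (k - 3)*(k^2 + k) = (k - 3)*(k + 1)*(k)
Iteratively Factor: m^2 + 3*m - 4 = (m + 4)*(m - 1)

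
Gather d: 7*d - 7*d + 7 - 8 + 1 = 0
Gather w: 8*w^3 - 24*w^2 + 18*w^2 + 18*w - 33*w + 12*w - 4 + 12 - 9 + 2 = 8*w^3 - 6*w^2 - 3*w + 1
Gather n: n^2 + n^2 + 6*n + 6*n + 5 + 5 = 2*n^2 + 12*n + 10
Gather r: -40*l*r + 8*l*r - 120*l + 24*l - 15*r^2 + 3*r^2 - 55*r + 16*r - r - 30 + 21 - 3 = -96*l - 12*r^2 + r*(-32*l - 40) - 12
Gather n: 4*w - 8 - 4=4*w - 12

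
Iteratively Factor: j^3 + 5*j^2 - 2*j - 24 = (j + 4)*(j^2 + j - 6) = (j + 3)*(j + 4)*(j - 2)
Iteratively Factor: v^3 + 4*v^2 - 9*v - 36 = (v + 3)*(v^2 + v - 12) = (v - 3)*(v + 3)*(v + 4)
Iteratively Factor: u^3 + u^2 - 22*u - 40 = (u + 2)*(u^2 - u - 20) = (u - 5)*(u + 2)*(u + 4)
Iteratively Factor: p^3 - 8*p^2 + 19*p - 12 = (p - 3)*(p^2 - 5*p + 4) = (p - 3)*(p - 1)*(p - 4)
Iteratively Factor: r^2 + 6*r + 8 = (r + 4)*(r + 2)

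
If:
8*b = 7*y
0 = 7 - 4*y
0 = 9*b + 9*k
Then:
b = 49/32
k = -49/32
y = 7/4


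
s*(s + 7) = s^2 + 7*s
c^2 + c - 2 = (c - 1)*(c + 2)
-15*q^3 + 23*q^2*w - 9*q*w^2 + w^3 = (-5*q + w)*(-3*q + w)*(-q + w)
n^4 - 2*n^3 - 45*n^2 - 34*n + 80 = (n - 8)*(n - 1)*(n + 2)*(n + 5)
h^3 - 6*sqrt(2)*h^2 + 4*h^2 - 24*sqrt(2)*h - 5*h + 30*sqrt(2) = (h - 1)*(h + 5)*(h - 6*sqrt(2))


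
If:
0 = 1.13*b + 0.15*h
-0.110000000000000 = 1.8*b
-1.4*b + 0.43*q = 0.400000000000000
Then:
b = -0.06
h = 0.46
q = 0.73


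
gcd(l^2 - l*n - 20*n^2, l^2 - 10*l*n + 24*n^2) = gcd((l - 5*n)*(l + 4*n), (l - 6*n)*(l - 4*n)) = 1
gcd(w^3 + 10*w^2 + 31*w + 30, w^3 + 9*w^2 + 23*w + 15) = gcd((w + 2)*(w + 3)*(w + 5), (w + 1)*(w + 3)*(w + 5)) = w^2 + 8*w + 15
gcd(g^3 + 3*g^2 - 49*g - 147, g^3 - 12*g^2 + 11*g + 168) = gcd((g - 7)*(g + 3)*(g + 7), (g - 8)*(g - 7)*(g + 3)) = g^2 - 4*g - 21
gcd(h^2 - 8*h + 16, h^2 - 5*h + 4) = h - 4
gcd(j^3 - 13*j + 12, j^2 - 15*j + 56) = 1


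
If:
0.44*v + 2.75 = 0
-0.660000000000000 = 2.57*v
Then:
No Solution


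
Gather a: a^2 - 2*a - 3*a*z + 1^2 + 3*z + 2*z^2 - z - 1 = a^2 + a*(-3*z - 2) + 2*z^2 + 2*z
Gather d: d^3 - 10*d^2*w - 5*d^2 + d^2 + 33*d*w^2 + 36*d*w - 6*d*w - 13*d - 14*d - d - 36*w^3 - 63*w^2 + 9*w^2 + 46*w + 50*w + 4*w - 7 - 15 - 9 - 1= d^3 + d^2*(-10*w - 4) + d*(33*w^2 + 30*w - 28) - 36*w^3 - 54*w^2 + 100*w - 32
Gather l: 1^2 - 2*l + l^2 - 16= l^2 - 2*l - 15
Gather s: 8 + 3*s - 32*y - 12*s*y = s*(3 - 12*y) - 32*y + 8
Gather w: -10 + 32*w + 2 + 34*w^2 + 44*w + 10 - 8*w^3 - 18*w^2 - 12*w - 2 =-8*w^3 + 16*w^2 + 64*w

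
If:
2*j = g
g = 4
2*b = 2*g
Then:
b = 4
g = 4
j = 2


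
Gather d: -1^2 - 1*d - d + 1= -2*d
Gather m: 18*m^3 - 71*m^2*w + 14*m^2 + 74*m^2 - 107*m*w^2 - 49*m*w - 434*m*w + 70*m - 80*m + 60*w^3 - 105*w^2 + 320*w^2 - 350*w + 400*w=18*m^3 + m^2*(88 - 71*w) + m*(-107*w^2 - 483*w - 10) + 60*w^3 + 215*w^2 + 50*w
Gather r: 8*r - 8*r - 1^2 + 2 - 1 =0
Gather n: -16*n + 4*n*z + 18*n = n*(4*z + 2)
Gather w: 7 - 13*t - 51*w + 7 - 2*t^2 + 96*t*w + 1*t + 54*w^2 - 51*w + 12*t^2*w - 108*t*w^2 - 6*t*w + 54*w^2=-2*t^2 - 12*t + w^2*(108 - 108*t) + w*(12*t^2 + 90*t - 102) + 14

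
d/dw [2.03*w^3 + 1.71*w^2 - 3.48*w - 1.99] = 6.09*w^2 + 3.42*w - 3.48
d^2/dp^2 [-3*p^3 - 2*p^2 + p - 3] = -18*p - 4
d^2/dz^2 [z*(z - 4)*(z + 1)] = 6*z - 6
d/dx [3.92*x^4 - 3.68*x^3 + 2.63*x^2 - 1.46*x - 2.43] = 15.68*x^3 - 11.04*x^2 + 5.26*x - 1.46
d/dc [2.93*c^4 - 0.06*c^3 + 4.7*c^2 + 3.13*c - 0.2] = 11.72*c^3 - 0.18*c^2 + 9.4*c + 3.13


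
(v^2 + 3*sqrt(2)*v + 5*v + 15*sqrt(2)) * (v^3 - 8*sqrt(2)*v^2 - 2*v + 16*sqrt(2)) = v^5 - 5*sqrt(2)*v^4 + 5*v^4 - 50*v^3 - 25*sqrt(2)*v^3 - 250*v^2 + 10*sqrt(2)*v^2 + 50*sqrt(2)*v + 96*v + 480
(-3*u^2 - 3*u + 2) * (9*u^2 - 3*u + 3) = -27*u^4 - 18*u^3 + 18*u^2 - 15*u + 6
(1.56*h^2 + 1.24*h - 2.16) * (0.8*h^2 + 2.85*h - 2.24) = 1.248*h^4 + 5.438*h^3 - 1.6884*h^2 - 8.9336*h + 4.8384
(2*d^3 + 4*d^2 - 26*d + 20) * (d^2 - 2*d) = 2*d^5 - 34*d^3 + 72*d^2 - 40*d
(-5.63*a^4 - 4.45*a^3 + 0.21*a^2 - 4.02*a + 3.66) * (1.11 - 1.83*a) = 10.3029*a^5 + 1.8942*a^4 - 5.3238*a^3 + 7.5897*a^2 - 11.16*a + 4.0626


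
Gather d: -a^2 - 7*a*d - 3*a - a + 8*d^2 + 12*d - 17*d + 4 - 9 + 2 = -a^2 - 4*a + 8*d^2 + d*(-7*a - 5) - 3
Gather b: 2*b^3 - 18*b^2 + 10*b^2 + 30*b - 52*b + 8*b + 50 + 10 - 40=2*b^3 - 8*b^2 - 14*b + 20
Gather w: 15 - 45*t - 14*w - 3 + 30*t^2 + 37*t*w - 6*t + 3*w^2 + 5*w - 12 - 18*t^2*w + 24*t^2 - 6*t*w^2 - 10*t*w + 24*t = 54*t^2 - 27*t + w^2*(3 - 6*t) + w*(-18*t^2 + 27*t - 9)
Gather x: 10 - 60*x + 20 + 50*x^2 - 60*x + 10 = 50*x^2 - 120*x + 40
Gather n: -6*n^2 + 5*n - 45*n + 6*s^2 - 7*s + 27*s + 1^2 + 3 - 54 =-6*n^2 - 40*n + 6*s^2 + 20*s - 50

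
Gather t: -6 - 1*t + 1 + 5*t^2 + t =5*t^2 - 5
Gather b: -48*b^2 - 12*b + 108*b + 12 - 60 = -48*b^2 + 96*b - 48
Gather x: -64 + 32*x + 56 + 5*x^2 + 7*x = 5*x^2 + 39*x - 8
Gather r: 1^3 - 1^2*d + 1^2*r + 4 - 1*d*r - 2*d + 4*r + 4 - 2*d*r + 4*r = -3*d + r*(9 - 3*d) + 9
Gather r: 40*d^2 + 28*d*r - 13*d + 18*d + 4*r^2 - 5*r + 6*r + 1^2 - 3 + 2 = 40*d^2 + 5*d + 4*r^2 + r*(28*d + 1)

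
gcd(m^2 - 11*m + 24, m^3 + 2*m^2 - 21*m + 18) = m - 3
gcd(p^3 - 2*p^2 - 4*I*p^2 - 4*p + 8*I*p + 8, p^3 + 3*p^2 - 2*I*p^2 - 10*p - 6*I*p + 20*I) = p^2 + p*(-2 - 2*I) + 4*I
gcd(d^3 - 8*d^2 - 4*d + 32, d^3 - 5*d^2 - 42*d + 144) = d - 8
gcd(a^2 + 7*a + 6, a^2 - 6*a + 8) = 1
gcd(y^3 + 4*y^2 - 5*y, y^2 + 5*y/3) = y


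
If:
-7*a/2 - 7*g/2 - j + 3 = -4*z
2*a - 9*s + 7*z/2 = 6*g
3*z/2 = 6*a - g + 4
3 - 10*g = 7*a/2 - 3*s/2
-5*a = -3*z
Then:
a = -1476/1465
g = 694/1465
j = -2708/1465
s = -5242/4395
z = -492/293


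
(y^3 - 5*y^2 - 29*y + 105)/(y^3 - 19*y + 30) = (y - 7)/(y - 2)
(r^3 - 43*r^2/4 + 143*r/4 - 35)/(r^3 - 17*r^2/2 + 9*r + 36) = (4*r^2 - 27*r + 35)/(2*(2*r^2 - 9*r - 18))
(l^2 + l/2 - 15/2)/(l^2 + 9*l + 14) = (2*l^2 + l - 15)/(2*(l^2 + 9*l + 14))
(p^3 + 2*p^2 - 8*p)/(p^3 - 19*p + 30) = p*(p + 4)/(p^2 + 2*p - 15)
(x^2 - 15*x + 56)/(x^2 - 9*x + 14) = (x - 8)/(x - 2)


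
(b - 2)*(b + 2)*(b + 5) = b^3 + 5*b^2 - 4*b - 20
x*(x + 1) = x^2 + x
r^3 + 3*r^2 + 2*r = r*(r + 1)*(r + 2)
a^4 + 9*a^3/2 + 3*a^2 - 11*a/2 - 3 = (a - 1)*(a + 1/2)*(a + 2)*(a + 3)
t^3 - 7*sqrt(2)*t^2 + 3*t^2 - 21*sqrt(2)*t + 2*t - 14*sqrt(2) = (t + 1)*(t + 2)*(t - 7*sqrt(2))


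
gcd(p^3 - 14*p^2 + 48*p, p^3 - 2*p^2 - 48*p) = p^2 - 8*p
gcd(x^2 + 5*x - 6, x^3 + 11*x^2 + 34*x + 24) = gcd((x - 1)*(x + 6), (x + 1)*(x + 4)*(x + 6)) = x + 6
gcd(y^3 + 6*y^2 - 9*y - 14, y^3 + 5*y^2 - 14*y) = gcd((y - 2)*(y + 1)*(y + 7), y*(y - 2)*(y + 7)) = y^2 + 5*y - 14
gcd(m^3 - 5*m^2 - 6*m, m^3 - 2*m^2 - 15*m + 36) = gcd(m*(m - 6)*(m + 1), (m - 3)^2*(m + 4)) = 1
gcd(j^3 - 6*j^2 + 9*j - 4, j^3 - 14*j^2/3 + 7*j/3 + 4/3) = j^2 - 5*j + 4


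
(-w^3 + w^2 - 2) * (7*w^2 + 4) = -7*w^5 + 7*w^4 - 4*w^3 - 10*w^2 - 8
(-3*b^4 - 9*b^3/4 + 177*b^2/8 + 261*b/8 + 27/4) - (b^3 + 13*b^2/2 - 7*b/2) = -3*b^4 - 13*b^3/4 + 125*b^2/8 + 289*b/8 + 27/4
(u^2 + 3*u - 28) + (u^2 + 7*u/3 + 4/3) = 2*u^2 + 16*u/3 - 80/3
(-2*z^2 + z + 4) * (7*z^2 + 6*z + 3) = -14*z^4 - 5*z^3 + 28*z^2 + 27*z + 12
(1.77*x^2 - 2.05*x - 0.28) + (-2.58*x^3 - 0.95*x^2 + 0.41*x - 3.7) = -2.58*x^3 + 0.82*x^2 - 1.64*x - 3.98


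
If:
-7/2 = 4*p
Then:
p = -7/8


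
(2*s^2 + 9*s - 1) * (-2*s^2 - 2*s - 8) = -4*s^4 - 22*s^3 - 32*s^2 - 70*s + 8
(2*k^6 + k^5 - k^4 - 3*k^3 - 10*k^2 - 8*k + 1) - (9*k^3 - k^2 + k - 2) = 2*k^6 + k^5 - k^4 - 12*k^3 - 9*k^2 - 9*k + 3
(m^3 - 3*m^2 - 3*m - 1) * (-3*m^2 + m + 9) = -3*m^5 + 10*m^4 + 15*m^3 - 27*m^2 - 28*m - 9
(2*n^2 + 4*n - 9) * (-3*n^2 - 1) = -6*n^4 - 12*n^3 + 25*n^2 - 4*n + 9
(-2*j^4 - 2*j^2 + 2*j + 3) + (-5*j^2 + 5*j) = -2*j^4 - 7*j^2 + 7*j + 3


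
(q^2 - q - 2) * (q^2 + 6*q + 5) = q^4 + 5*q^3 - 3*q^2 - 17*q - 10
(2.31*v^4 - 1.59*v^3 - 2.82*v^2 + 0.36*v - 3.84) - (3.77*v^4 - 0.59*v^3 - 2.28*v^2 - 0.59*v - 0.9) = -1.46*v^4 - 1.0*v^3 - 0.54*v^2 + 0.95*v - 2.94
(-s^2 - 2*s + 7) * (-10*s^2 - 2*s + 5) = 10*s^4 + 22*s^3 - 71*s^2 - 24*s + 35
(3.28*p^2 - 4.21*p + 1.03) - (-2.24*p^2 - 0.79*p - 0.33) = 5.52*p^2 - 3.42*p + 1.36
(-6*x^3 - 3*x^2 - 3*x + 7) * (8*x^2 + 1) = -48*x^5 - 24*x^4 - 30*x^3 + 53*x^2 - 3*x + 7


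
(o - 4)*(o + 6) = o^2 + 2*o - 24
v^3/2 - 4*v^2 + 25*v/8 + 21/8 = (v/2 + 1/4)*(v - 7)*(v - 3/2)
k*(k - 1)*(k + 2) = k^3 + k^2 - 2*k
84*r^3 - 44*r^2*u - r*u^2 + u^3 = (-6*r + u)*(-2*r + u)*(7*r + u)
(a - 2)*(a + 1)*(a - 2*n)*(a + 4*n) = a^4 + 2*a^3*n - a^3 - 8*a^2*n^2 - 2*a^2*n - 2*a^2 + 8*a*n^2 - 4*a*n + 16*n^2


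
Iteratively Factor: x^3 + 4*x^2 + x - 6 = (x + 2)*(x^2 + 2*x - 3) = (x - 1)*(x + 2)*(x + 3)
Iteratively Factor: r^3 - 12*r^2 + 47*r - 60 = (r - 4)*(r^2 - 8*r + 15) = (r - 5)*(r - 4)*(r - 3)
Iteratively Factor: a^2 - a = (a)*(a - 1)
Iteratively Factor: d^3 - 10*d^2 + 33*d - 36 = (d - 4)*(d^2 - 6*d + 9) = (d - 4)*(d - 3)*(d - 3)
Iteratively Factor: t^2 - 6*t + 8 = (t - 4)*(t - 2)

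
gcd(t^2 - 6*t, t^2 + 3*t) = t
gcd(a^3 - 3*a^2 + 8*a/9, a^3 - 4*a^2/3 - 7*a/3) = a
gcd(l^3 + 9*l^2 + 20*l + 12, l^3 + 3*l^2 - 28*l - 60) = l^2 + 8*l + 12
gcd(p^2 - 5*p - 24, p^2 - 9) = p + 3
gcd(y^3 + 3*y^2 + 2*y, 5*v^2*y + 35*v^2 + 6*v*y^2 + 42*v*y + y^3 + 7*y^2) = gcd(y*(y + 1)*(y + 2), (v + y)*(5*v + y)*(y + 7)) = 1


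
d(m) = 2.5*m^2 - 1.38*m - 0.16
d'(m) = 5.0*m - 1.38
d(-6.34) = 109.08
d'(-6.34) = -33.08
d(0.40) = -0.31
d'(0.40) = 0.62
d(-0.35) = 0.63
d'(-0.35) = -3.13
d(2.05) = 7.52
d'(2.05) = 8.87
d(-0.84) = 2.76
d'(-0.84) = -5.58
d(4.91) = 53.33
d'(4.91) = 23.17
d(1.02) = 1.03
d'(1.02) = 3.72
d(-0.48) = 1.08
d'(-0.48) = -3.78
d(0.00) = -0.16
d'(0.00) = -1.38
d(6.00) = 81.56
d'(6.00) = 28.62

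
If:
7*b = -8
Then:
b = -8/7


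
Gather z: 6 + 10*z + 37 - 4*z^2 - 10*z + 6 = 49 - 4*z^2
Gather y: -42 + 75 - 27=6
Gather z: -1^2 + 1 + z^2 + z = z^2 + z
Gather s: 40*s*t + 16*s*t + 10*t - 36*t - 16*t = 56*s*t - 42*t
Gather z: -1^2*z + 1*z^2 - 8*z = z^2 - 9*z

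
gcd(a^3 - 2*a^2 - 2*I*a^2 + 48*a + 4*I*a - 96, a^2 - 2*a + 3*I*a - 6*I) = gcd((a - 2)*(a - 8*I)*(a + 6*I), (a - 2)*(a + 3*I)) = a - 2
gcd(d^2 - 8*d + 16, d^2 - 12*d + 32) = d - 4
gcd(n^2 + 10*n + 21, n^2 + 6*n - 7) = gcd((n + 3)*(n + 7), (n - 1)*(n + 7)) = n + 7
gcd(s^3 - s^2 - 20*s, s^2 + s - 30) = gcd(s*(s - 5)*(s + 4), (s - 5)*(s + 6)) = s - 5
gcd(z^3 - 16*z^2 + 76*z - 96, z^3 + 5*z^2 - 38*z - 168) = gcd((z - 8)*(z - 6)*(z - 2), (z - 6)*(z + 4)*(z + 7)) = z - 6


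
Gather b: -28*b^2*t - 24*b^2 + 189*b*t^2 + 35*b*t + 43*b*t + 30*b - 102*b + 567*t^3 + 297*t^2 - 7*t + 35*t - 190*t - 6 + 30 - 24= b^2*(-28*t - 24) + b*(189*t^2 + 78*t - 72) + 567*t^3 + 297*t^2 - 162*t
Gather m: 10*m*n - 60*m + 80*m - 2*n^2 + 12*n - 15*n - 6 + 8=m*(10*n + 20) - 2*n^2 - 3*n + 2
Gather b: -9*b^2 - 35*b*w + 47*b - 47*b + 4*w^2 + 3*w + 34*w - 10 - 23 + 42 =-9*b^2 - 35*b*w + 4*w^2 + 37*w + 9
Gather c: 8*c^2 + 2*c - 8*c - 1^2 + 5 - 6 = 8*c^2 - 6*c - 2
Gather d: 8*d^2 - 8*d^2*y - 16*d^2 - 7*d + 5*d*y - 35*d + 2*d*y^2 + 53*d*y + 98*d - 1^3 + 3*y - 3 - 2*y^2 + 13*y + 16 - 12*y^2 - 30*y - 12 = d^2*(-8*y - 8) + d*(2*y^2 + 58*y + 56) - 14*y^2 - 14*y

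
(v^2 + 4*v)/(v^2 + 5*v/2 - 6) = 2*v/(2*v - 3)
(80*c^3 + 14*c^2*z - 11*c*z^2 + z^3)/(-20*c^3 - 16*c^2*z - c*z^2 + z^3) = (-8*c + z)/(2*c + z)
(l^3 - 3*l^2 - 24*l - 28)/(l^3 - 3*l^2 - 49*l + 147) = (l^2 + 4*l + 4)/(l^2 + 4*l - 21)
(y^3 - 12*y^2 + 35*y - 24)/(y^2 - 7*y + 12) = (y^2 - 9*y + 8)/(y - 4)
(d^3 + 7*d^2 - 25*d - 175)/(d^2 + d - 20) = (d^2 + 2*d - 35)/(d - 4)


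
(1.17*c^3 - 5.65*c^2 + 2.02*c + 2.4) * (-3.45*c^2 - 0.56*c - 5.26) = -4.0365*c^5 + 18.8373*c^4 - 9.9592*c^3 + 20.3078*c^2 - 11.9692*c - 12.624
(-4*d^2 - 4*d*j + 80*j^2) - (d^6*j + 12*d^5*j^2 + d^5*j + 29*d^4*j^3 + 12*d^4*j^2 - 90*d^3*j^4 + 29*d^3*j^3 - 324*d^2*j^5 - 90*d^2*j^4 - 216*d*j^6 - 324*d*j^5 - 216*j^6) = -d^6*j - 12*d^5*j^2 - d^5*j - 29*d^4*j^3 - 12*d^4*j^2 + 90*d^3*j^4 - 29*d^3*j^3 + 324*d^2*j^5 + 90*d^2*j^4 - 4*d^2 + 216*d*j^6 + 324*d*j^5 - 4*d*j + 216*j^6 + 80*j^2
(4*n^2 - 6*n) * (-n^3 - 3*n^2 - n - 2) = -4*n^5 - 6*n^4 + 14*n^3 - 2*n^2 + 12*n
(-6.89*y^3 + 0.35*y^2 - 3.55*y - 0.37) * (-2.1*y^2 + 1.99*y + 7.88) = 14.469*y^5 - 14.4461*y^4 - 46.1417*y^3 - 3.5295*y^2 - 28.7103*y - 2.9156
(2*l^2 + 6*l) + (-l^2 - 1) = l^2 + 6*l - 1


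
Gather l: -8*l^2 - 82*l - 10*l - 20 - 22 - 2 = -8*l^2 - 92*l - 44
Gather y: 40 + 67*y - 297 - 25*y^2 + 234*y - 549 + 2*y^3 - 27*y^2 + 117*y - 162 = 2*y^3 - 52*y^2 + 418*y - 968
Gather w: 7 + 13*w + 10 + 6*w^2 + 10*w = 6*w^2 + 23*w + 17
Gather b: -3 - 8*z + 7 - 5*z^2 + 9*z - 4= -5*z^2 + z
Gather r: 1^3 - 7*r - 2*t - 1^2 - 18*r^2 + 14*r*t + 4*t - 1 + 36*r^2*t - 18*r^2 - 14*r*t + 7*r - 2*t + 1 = r^2*(36*t - 36)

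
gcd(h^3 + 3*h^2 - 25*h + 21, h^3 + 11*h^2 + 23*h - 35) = h^2 + 6*h - 7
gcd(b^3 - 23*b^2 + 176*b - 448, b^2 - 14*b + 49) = b - 7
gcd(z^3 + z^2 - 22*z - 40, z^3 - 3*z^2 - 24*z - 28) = z + 2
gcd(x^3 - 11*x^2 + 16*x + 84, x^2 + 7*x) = 1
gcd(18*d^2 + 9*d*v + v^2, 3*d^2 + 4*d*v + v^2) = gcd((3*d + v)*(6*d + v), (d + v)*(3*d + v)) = 3*d + v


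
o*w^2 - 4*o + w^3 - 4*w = (o + w)*(w - 2)*(w + 2)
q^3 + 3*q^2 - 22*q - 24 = (q - 4)*(q + 1)*(q + 6)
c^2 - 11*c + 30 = (c - 6)*(c - 5)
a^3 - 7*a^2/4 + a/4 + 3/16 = (a - 3/2)*(a - 1/2)*(a + 1/4)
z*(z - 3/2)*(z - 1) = z^3 - 5*z^2/2 + 3*z/2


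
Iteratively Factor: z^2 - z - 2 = (z - 2)*(z + 1)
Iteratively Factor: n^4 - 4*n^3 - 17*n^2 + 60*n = (n + 4)*(n^3 - 8*n^2 + 15*n) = n*(n + 4)*(n^2 - 8*n + 15) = n*(n - 5)*(n + 4)*(n - 3)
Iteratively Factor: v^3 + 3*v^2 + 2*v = (v + 2)*(v^2 + v) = v*(v + 2)*(v + 1)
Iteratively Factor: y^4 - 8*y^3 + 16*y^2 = (y - 4)*(y^3 - 4*y^2) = y*(y - 4)*(y^2 - 4*y) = y*(y - 4)^2*(y)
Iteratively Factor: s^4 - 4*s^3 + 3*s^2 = (s)*(s^3 - 4*s^2 + 3*s) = s*(s - 3)*(s^2 - s) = s*(s - 3)*(s - 1)*(s)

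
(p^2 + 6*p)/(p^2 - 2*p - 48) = p/(p - 8)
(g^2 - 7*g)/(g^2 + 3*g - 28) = g*(g - 7)/(g^2 + 3*g - 28)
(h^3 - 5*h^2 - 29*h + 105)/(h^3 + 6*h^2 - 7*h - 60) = (h - 7)/(h + 4)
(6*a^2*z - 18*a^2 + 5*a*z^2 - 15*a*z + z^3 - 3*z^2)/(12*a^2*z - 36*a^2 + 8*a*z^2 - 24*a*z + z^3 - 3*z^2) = (3*a + z)/(6*a + z)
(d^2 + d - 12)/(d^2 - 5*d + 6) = (d + 4)/(d - 2)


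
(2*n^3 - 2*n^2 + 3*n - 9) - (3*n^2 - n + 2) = 2*n^3 - 5*n^2 + 4*n - 11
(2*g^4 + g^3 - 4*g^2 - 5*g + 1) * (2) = 4*g^4 + 2*g^3 - 8*g^2 - 10*g + 2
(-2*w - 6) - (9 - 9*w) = 7*w - 15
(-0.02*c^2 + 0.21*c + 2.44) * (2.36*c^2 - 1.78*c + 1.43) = -0.0472*c^4 + 0.5312*c^3 + 5.356*c^2 - 4.0429*c + 3.4892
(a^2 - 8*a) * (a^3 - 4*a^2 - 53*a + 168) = a^5 - 12*a^4 - 21*a^3 + 592*a^2 - 1344*a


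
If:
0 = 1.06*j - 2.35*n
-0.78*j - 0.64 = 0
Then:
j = -0.82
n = -0.37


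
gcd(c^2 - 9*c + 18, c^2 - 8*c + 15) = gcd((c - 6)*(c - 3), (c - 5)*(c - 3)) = c - 3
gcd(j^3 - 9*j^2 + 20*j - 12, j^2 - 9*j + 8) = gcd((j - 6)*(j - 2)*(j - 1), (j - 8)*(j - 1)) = j - 1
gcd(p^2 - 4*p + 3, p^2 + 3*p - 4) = p - 1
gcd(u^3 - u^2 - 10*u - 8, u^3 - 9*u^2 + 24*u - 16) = u - 4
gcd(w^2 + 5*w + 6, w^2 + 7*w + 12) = w + 3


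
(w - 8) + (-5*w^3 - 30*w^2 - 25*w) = -5*w^3 - 30*w^2 - 24*w - 8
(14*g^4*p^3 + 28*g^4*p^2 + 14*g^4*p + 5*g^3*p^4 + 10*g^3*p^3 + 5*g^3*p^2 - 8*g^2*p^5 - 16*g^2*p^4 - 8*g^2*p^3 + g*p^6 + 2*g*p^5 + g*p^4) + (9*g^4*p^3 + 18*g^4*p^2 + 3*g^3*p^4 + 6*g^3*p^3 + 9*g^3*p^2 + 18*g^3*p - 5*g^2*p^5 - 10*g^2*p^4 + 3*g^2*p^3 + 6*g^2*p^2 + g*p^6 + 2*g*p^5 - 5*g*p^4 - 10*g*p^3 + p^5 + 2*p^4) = 23*g^4*p^3 + 46*g^4*p^2 + 14*g^4*p + 8*g^3*p^4 + 16*g^3*p^3 + 14*g^3*p^2 + 18*g^3*p - 13*g^2*p^5 - 26*g^2*p^4 - 5*g^2*p^3 + 6*g^2*p^2 + 2*g*p^6 + 4*g*p^5 - 4*g*p^4 - 10*g*p^3 + p^5 + 2*p^4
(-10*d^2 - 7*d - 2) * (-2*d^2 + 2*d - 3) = 20*d^4 - 6*d^3 + 20*d^2 + 17*d + 6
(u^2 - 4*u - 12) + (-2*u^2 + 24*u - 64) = -u^2 + 20*u - 76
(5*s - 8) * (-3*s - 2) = -15*s^2 + 14*s + 16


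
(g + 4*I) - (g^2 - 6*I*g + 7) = -g^2 + g + 6*I*g - 7 + 4*I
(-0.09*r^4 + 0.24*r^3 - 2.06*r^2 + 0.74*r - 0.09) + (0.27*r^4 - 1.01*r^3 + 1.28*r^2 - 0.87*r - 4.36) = 0.18*r^4 - 0.77*r^3 - 0.78*r^2 - 0.13*r - 4.45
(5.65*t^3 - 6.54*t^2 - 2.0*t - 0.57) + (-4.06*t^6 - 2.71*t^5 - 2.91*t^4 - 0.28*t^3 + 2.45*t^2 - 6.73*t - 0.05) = -4.06*t^6 - 2.71*t^5 - 2.91*t^4 + 5.37*t^3 - 4.09*t^2 - 8.73*t - 0.62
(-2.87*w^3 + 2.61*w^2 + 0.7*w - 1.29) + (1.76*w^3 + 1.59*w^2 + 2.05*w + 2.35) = -1.11*w^3 + 4.2*w^2 + 2.75*w + 1.06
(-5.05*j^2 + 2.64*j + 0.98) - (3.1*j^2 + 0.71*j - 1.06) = -8.15*j^2 + 1.93*j + 2.04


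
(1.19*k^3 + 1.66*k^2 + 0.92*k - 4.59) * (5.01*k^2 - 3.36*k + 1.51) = 5.9619*k^5 + 4.3182*k^4 + 0.828500000000001*k^3 - 23.5805*k^2 + 16.8116*k - 6.9309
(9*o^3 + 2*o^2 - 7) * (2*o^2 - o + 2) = 18*o^5 - 5*o^4 + 16*o^3 - 10*o^2 + 7*o - 14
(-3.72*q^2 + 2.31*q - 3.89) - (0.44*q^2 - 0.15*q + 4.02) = -4.16*q^2 + 2.46*q - 7.91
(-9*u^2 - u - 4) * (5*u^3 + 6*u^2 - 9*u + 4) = -45*u^5 - 59*u^4 + 55*u^3 - 51*u^2 + 32*u - 16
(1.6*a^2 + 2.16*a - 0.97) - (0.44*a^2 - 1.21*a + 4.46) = 1.16*a^2 + 3.37*a - 5.43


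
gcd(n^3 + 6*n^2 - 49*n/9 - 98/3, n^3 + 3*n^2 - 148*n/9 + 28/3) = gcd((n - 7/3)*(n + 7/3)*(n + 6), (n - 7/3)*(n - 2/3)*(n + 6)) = n^2 + 11*n/3 - 14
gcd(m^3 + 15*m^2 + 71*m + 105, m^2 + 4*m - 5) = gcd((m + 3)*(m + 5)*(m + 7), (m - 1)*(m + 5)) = m + 5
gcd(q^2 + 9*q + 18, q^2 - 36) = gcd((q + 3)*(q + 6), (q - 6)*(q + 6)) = q + 6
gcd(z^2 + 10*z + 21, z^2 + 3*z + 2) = 1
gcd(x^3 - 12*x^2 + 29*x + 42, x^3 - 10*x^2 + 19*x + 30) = x^2 - 5*x - 6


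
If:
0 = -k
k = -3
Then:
No Solution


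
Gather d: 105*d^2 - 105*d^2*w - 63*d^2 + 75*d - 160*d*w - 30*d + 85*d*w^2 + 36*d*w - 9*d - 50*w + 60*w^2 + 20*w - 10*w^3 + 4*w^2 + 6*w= d^2*(42 - 105*w) + d*(85*w^2 - 124*w + 36) - 10*w^3 + 64*w^2 - 24*w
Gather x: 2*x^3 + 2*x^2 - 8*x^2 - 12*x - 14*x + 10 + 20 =2*x^3 - 6*x^2 - 26*x + 30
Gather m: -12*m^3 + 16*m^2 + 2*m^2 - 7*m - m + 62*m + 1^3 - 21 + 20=-12*m^3 + 18*m^2 + 54*m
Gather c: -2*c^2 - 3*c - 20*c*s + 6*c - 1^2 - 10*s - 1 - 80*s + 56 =-2*c^2 + c*(3 - 20*s) - 90*s + 54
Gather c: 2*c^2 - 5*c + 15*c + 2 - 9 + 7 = 2*c^2 + 10*c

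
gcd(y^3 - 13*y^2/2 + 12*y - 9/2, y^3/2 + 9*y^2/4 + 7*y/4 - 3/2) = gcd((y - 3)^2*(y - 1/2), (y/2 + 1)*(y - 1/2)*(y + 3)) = y - 1/2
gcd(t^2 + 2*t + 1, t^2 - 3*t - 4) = t + 1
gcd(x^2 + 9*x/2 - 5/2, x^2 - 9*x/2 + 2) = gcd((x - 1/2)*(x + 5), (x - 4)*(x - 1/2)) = x - 1/2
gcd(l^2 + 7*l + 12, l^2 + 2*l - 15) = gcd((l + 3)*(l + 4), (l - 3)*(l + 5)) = 1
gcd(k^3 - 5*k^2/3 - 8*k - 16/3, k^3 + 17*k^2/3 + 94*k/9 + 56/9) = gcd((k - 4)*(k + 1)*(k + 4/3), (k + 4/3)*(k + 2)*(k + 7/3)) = k + 4/3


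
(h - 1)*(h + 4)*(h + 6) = h^3 + 9*h^2 + 14*h - 24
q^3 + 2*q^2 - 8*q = q*(q - 2)*(q + 4)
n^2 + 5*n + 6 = (n + 2)*(n + 3)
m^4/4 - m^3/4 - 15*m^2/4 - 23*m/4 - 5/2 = (m/2 + 1/2)*(m/2 + 1)*(m - 5)*(m + 1)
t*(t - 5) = t^2 - 5*t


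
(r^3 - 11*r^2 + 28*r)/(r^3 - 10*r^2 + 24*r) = (r - 7)/(r - 6)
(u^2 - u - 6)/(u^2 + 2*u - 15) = (u + 2)/(u + 5)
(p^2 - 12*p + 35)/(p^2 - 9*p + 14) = (p - 5)/(p - 2)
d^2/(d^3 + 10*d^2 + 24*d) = d/(d^2 + 10*d + 24)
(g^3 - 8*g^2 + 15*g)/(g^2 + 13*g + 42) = g*(g^2 - 8*g + 15)/(g^2 + 13*g + 42)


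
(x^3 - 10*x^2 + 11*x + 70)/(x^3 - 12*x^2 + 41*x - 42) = (x^2 - 3*x - 10)/(x^2 - 5*x + 6)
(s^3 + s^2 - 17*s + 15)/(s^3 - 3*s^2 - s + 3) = (s + 5)/(s + 1)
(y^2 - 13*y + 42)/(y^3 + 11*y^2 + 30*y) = (y^2 - 13*y + 42)/(y*(y^2 + 11*y + 30))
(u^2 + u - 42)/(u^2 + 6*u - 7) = (u - 6)/(u - 1)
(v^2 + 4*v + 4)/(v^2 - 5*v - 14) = (v + 2)/(v - 7)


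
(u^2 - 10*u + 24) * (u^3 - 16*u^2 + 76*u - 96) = u^5 - 26*u^4 + 260*u^3 - 1240*u^2 + 2784*u - 2304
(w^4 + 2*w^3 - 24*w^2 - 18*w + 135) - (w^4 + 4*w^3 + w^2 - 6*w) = -2*w^3 - 25*w^2 - 12*w + 135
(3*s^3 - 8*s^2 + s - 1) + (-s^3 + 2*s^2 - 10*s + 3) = 2*s^3 - 6*s^2 - 9*s + 2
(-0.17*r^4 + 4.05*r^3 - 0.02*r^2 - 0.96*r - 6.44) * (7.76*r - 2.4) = -1.3192*r^5 + 31.836*r^4 - 9.8752*r^3 - 7.4016*r^2 - 47.6704*r + 15.456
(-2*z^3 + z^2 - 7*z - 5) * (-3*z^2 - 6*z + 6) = 6*z^5 + 9*z^4 + 3*z^3 + 63*z^2 - 12*z - 30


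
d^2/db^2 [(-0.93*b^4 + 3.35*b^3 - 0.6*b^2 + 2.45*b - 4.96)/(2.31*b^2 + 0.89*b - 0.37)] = (-9.925146*b^6 - 11.471922*b^5 + 0.349307999999997*b^4 + 44.547514*b^3 - 170.02599*b^2 - 45.867804*b - 14.886966)/(12.326391*b^6 + 14.247387*b^5 - 0.433818*b^4 - 3.859129*b^3 + 0.0694859999999999*b^2 + 0.365523*b - 0.050653)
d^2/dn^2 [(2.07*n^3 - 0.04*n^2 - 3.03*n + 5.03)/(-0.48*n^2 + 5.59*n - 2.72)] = (-8.88178419700125e-16*n^5 + 1.4210854715202e-14*n^4 - 122.35107*n^3 + 181.5768*n^2 - 34.64496*n - 208.48859)/(0.110592*n^6 - 3.863808*n^5 + 46.877328*n^4 - 218.466703*n^3 + 265.638192*n^2 - 124.071168*n + 20.123648)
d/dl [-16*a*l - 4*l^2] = -16*a - 8*l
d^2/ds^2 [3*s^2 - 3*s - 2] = 6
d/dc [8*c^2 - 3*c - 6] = 16*c - 3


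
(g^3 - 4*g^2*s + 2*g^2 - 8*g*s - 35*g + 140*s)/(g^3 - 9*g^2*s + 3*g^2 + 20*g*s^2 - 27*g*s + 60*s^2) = (-g^2 - 2*g + 35)/(-g^2 + 5*g*s - 3*g + 15*s)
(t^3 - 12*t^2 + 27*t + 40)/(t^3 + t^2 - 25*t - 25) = (t - 8)/(t + 5)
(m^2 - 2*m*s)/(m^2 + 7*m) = (m - 2*s)/(m + 7)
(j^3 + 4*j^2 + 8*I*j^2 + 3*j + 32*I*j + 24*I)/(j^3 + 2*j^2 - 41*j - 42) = (j^2 + j*(3 + 8*I) + 24*I)/(j^2 + j - 42)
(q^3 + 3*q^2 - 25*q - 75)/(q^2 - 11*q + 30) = (q^2 + 8*q + 15)/(q - 6)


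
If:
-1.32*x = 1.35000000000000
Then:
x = -1.02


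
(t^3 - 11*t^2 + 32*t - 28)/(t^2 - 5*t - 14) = (t^2 - 4*t + 4)/(t + 2)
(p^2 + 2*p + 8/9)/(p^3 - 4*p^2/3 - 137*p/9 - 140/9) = (3*p + 2)/(3*p^2 - 8*p - 35)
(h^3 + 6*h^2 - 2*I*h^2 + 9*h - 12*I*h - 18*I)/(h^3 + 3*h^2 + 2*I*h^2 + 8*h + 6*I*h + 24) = (h + 3)/(h + 4*I)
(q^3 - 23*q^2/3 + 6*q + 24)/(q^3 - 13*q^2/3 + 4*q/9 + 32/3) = 3*(q - 6)/(3*q - 8)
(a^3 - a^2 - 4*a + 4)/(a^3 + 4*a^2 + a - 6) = (a - 2)/(a + 3)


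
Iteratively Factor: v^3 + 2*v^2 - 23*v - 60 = (v - 5)*(v^2 + 7*v + 12) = (v - 5)*(v + 4)*(v + 3)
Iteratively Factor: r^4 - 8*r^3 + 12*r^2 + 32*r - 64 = (r - 4)*(r^3 - 4*r^2 - 4*r + 16) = (r - 4)*(r - 2)*(r^2 - 2*r - 8) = (r - 4)^2*(r - 2)*(r + 2)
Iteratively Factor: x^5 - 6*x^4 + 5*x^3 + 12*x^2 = (x)*(x^4 - 6*x^3 + 5*x^2 + 12*x) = x^2*(x^3 - 6*x^2 + 5*x + 12) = x^2*(x - 4)*(x^2 - 2*x - 3) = x^2*(x - 4)*(x + 1)*(x - 3)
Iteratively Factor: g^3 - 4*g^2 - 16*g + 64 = (g + 4)*(g^2 - 8*g + 16) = (g - 4)*(g + 4)*(g - 4)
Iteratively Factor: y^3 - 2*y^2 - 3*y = (y + 1)*(y^2 - 3*y) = y*(y + 1)*(y - 3)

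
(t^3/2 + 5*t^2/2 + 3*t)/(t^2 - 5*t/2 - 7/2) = t*(t^2 + 5*t + 6)/(2*t^2 - 5*t - 7)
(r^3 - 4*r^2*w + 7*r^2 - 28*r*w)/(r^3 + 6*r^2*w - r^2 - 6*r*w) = (r^2 - 4*r*w + 7*r - 28*w)/(r^2 + 6*r*w - r - 6*w)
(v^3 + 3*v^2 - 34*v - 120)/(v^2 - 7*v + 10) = (v^3 + 3*v^2 - 34*v - 120)/(v^2 - 7*v + 10)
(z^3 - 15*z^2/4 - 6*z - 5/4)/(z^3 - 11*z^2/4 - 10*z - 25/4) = (4*z + 1)/(4*z + 5)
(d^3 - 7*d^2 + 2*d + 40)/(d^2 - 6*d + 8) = (d^2 - 3*d - 10)/(d - 2)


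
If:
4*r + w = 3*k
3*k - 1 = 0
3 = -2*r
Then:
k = 1/3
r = -3/2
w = 7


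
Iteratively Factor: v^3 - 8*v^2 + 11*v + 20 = (v - 4)*(v^2 - 4*v - 5) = (v - 4)*(v + 1)*(v - 5)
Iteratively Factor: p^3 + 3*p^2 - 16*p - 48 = (p + 4)*(p^2 - p - 12) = (p - 4)*(p + 4)*(p + 3)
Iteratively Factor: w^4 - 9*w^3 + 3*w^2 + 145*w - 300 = (w + 4)*(w^3 - 13*w^2 + 55*w - 75) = (w - 5)*(w + 4)*(w^2 - 8*w + 15) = (w - 5)*(w - 3)*(w + 4)*(w - 5)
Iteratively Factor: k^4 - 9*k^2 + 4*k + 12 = (k + 3)*(k^3 - 3*k^2 + 4) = (k - 2)*(k + 3)*(k^2 - k - 2) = (k - 2)^2*(k + 3)*(k + 1)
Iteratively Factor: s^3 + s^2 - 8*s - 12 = (s + 2)*(s^2 - s - 6) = (s + 2)^2*(s - 3)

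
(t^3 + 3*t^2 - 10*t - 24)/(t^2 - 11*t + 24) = (t^2 + 6*t + 8)/(t - 8)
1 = 1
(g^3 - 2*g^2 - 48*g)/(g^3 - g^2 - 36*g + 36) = g*(g - 8)/(g^2 - 7*g + 6)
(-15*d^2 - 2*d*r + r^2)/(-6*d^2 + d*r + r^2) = (-5*d + r)/(-2*d + r)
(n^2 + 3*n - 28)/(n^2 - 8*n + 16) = (n + 7)/(n - 4)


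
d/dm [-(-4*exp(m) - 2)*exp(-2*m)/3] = -(4*exp(m) + 4)*exp(-2*m)/3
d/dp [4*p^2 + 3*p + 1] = 8*p + 3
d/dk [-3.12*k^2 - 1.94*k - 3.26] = -6.24*k - 1.94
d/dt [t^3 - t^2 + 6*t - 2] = 3*t^2 - 2*t + 6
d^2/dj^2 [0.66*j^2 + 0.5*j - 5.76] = 1.32000000000000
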